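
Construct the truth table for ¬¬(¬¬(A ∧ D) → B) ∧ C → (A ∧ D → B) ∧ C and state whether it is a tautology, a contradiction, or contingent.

tautology

A | B | C | D || φ
1 | 1 | 1 | 1 || 1
1 | 1 | 1 | 0 || 1
1 | 1 | 0 | 1 || 1
1 | 1 | 0 | 0 || 1
1 | 0 | 1 | 1 || 1
1 | 0 | 1 | 0 || 1
1 | 0 | 0 | 1 || 1
1 | 0 | 0 | 0 || 1
0 | 1 | 1 | 1 || 1
0 | 1 | 1 | 0 || 1
0 | 1 | 0 | 1 || 1
0 | 1 | 0 | 0 || 1
0 | 0 | 1 | 1 || 1
0 | 0 | 1 | 0 || 1
0 | 0 | 0 | 1 || 1
0 | 0 | 0 | 0 || 1
Every row is 1, so the formula is a tautology.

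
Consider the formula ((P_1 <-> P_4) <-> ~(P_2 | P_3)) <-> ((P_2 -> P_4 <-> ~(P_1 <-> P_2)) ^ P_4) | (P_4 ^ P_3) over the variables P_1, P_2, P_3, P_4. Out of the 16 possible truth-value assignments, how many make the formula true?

 P_1  |  P_2  |  P_3  |  P_4  |   φ  
----- | ----- | ----- | ----- | -----
 True |  True |  True |  True | False
 True |  True |  True | False |  True
 True |  True | False |  True | False
 True |  True | False | False |  True
 True | False |  True |  True |  True
 True | False |  True | False |  True
 True | False | False |  True |  True
 True | False | False | False | False
False |  True |  True |  True | False
False |  True |  True | False | False
False |  True | False |  True |  True
False |  True | False | False |  True
False | False |  True |  True |  True
False | False |  True | False | False
False | False | False |  True | False
False | False | False | False | False
The formula is true on 8 of the 16 rows.

8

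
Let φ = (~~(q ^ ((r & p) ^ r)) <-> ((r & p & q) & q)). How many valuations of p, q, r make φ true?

5

p | q | r || (r & p) | ((r & p) ^ r) | (q ^ ((r & p) ^ r)) | ~(q ^ ((r & p) ^ r)) | ~~(q ^ ((r & p) ^ r)) | (r & p & q) | ((r & p & q) & q) | φ
1 | 1 | 1 ||    1    |       0       |          1          |          0           |           1           |      1      |         1         | 1
1 | 1 | 0 ||    0    |       0       |          1          |          0           |           1           |      0      |         0         | 0
1 | 0 | 1 ||    1    |       0       |          0          |          1           |           0           |      0      |         0         | 1
1 | 0 | 0 ||    0    |       0       |          0          |          1           |           0           |      0      |         0         | 1
0 | 1 | 1 ||    0    |       1       |          0          |          1           |           0           |      0      |         0         | 1
0 | 1 | 0 ||    0    |       0       |          1          |          0           |           1           |      0      |         0         | 0
0 | 0 | 1 ||    0    |       1       |          1          |          0           |           1           |      0      |         0         | 0
0 | 0 | 0 ||    0    |       0       |          0          |          1           |           0           |      0      |         0         | 1
The formula is true on 5 of the 8 rows.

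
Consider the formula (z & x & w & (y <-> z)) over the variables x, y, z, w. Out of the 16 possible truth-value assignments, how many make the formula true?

x | y | z | w | (y <-> z) | (z & x & w & (y <-> z))
- | - | - | - | --------- | -----------------------
F | F | F | F |     T     |            F           
F | F | F | T |     T     |            F           
F | F | T | F |     F     |            F           
F | F | T | T |     F     |            F           
F | T | F | F |     F     |            F           
F | T | F | T |     F     |            F           
F | T | T | F |     T     |            F           
F | T | T | T |     T     |            F           
T | F | F | F |     T     |            F           
T | F | F | T |     T     |            F           
T | F | T | F |     F     |            F           
T | F | T | T |     F     |            F           
T | T | F | F |     F     |            F           
T | T | F | T |     F     |            F           
T | T | T | F |     T     |            F           
T | T | T | T |     T     |            T           
The formula is true on 1 of the 16 rows.

1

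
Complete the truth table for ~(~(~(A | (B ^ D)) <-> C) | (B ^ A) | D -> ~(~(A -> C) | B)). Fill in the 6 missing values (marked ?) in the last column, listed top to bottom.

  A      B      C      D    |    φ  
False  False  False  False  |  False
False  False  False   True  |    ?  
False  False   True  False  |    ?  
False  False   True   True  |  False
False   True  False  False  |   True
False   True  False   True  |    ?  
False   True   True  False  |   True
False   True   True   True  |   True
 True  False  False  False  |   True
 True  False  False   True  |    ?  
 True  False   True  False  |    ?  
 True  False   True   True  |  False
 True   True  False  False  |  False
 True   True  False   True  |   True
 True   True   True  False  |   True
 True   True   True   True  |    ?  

Row A=False, B=False, C=False, D=True: (~(~(A | (B ^ D)) <-> C) | (B ^ A) | D) = True, ~(~(A -> C) | B) = True, (~(~(A | (B ^ D)) <-> C) | (B ^ A) | D -> ~(~(A -> C) | B)) = True, so the formula = False.
Row A=False, B=False, C=True, D=False: (~(~(A | (B ^ D)) <-> C) | (B ^ A) | D) = False, ~(~(A -> C) | B) = True, (~(~(A | (B ^ D)) <-> C) | (B ^ A) | D -> ~(~(A -> C) | B)) = True, so the formula = False.
Row A=False, B=True, C=False, D=True: (~(~(A | (B ^ D)) <-> C) | (B ^ A) | D) = True, ~(~(A -> C) | B) = False, (~(~(A | (B ^ D)) <-> C) | (B ^ A) | D -> ~(~(A -> C) | B)) = False, so the formula = True.
Row A=True, B=False, C=False, D=True: (~(~(A | (B ^ D)) <-> C) | (B ^ A) | D) = True, ~(~(A -> C) | B) = False, (~(~(A | (B ^ D)) <-> C) | (B ^ A) | D -> ~(~(A -> C) | B)) = False, so the formula = True.
Row A=True, B=False, C=True, D=False: (~(~(A | (B ^ D)) <-> C) | (B ^ A) | D) = True, ~(~(A -> C) | B) = True, (~(~(A | (B ^ D)) <-> C) | (B ^ A) | D -> ~(~(A -> C) | B)) = True, so the formula = False.
Row A=True, B=True, C=True, D=True: (~(~(A | (B ^ D)) <-> C) | (B ^ A) | D) = True, ~(~(A -> C) | B) = False, (~(~(A | (B ^ D)) <-> C) | (B ^ A) | D -> ~(~(A -> C) | B)) = False, so the formula = True.

False, False, True, True, False, True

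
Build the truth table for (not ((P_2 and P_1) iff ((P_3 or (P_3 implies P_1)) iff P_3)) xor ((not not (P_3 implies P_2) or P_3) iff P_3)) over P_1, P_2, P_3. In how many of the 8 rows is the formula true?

 P_1  |  P_2  |  P_3  ||   φ  
 True |  True |  True ||  True
 True |  True | False ||  True
 True | False |  True || False
 True | False | False || False
False |  True |  True || False
False |  True | False || False
False | False |  True || False
False | False | False || False
The formula is true on 2 of the 8 rows.

2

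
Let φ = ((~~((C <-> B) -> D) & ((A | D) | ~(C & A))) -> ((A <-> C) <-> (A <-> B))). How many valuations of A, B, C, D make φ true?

8

A  B  C  D  |  φ
F  F  F  F  |  T
F  F  F  T  |  T
F  F  T  F  |  F
F  F  T  T  |  F
F  T  F  F  |  F
F  T  F  T  |  F
F  T  T  F  |  T
F  T  T  T  |  T
T  F  F  F  |  T
T  F  F  T  |  T
T  F  T  F  |  F
T  F  T  T  |  F
T  T  F  F  |  F
T  T  F  T  |  F
T  T  T  F  |  T
T  T  T  T  |  T
The formula is true on 8 of the 16 rows.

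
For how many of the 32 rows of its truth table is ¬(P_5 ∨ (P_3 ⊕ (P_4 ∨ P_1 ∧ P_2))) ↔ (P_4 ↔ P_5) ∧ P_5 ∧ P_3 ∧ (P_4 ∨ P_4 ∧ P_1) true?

P_1 | P_2 | P_3 | P_4 | P_5 | φ
--- | --- | --- | --- | --- | -
 1  |  1  |  1  |  1  |  1  | 0
 1  |  1  |  1  |  1  |  0  | 0
 1  |  1  |  1  |  0  |  1  | 1
 1  |  1  |  1  |  0  |  0  | 0
 1  |  1  |  0  |  1  |  1  | 1
 1  |  1  |  0  |  1  |  0  | 1
 1  |  1  |  0  |  0  |  1  | 1
 1  |  1  |  0  |  0  |  0  | 1
 1  |  0  |  1  |  1  |  1  | 0
 1  |  0  |  1  |  1  |  0  | 0
 1  |  0  |  1  |  0  |  1  | 1
 1  |  0  |  1  |  0  |  0  | 1
 1  |  0  |  0  |  1  |  1  | 1
 1  |  0  |  0  |  1  |  0  | 1
 1  |  0  |  0  |  0  |  1  | 1
 1  |  0  |  0  |  0  |  0  | 0
 0  |  1  |  1  |  1  |  1  | 0
 0  |  1  |  1  |  1  |  0  | 0
 0  |  1  |  1  |  0  |  1  | 1
 0  |  1  |  1  |  0  |  0  | 1
 0  |  1  |  0  |  1  |  1  | 1
 0  |  1  |  0  |  1  |  0  | 1
 0  |  1  |  0  |  0  |  1  | 1
 0  |  1  |  0  |  0  |  0  | 0
 0  |  0  |  1  |  1  |  1  | 0
 0  |  0  |  1  |  1  |  0  | 0
 0  |  0  |  1  |  0  |  1  | 1
 0  |  0  |  1  |  0  |  0  | 1
 0  |  0  |  0  |  1  |  1  | 1
 0  |  0  |  0  |  1  |  0  | 1
 0  |  0  |  0  |  0  |  1  | 1
 0  |  0  |  0  |  0  |  0  | 0
The formula is true on 20 of the 32 rows.

20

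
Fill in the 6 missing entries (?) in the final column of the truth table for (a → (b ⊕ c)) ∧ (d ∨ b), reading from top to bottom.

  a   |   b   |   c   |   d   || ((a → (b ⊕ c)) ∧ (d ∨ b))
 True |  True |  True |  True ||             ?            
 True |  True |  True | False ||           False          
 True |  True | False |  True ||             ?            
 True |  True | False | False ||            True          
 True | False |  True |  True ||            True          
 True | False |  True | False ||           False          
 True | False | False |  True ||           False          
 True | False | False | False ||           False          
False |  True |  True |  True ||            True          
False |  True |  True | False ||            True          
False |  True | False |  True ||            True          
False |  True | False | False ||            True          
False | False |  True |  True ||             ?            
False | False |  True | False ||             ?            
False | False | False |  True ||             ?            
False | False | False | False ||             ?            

Row a=True, b=True, c=True, d=True: (a → (b ⊕ c)) = False, (d ∨ b) = True, so ((a → (b ⊕ c)) ∧ (d ∨ b)) = False.
Row a=True, b=True, c=False, d=True: (a → (b ⊕ c)) = True, (d ∨ b) = True, so ((a → (b ⊕ c)) ∧ (d ∨ b)) = True.
Row a=False, b=False, c=True, d=True: (a → (b ⊕ c)) = True, (d ∨ b) = True, so ((a → (b ⊕ c)) ∧ (d ∨ b)) = True.
Row a=False, b=False, c=True, d=False: (a → (b ⊕ c)) = True, (d ∨ b) = False, so ((a → (b ⊕ c)) ∧ (d ∨ b)) = False.
Row a=False, b=False, c=False, d=True: (a → (b ⊕ c)) = True, (d ∨ b) = True, so ((a → (b ⊕ c)) ∧ (d ∨ b)) = True.
Row a=False, b=False, c=False, d=False: (a → (b ⊕ c)) = True, (d ∨ b) = False, so ((a → (b ⊕ c)) ∧ (d ∨ b)) = False.

False, True, True, False, True, False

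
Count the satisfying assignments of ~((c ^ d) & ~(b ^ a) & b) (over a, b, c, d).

a | b | c | d || (c ^ d) | (b ^ a) | ~(b ^ a) | (~(b ^ a) & b) | ((c ^ d) & (~(b ^ a) & b)) | ~((c ^ d) & (~(b ^ a) & b))
0 | 0 | 0 | 0 ||    0    |    0    |    1     |       0        |             0              |              1             
0 | 0 | 0 | 1 ||    1    |    0    |    1     |       0        |             0              |              1             
0 | 0 | 1 | 0 ||    1    |    0    |    1     |       0        |             0              |              1             
0 | 0 | 1 | 1 ||    0    |    0    |    1     |       0        |             0              |              1             
0 | 1 | 0 | 0 ||    0    |    1    |    0     |       0        |             0              |              1             
0 | 1 | 0 | 1 ||    1    |    1    |    0     |       0        |             0              |              1             
0 | 1 | 1 | 0 ||    1    |    1    |    0     |       0        |             0              |              1             
0 | 1 | 1 | 1 ||    0    |    1    |    0     |       0        |             0              |              1             
1 | 0 | 0 | 0 ||    0    |    1    |    0     |       0        |             0              |              1             
1 | 0 | 0 | 1 ||    1    |    1    |    0     |       0        |             0              |              1             
1 | 0 | 1 | 0 ||    1    |    1    |    0     |       0        |             0              |              1             
1 | 0 | 1 | 1 ||    0    |    1    |    0     |       0        |             0              |              1             
1 | 1 | 0 | 0 ||    0    |    0    |    1     |       1        |             0              |              1             
1 | 1 | 0 | 1 ||    1    |    0    |    1     |       1        |             1              |              0             
1 | 1 | 1 | 0 ||    1    |    0    |    1     |       1        |             1              |              0             
1 | 1 | 1 | 1 ||    0    |    0    |    1     |       1        |             0              |              1             
The formula is true on 14 of the 16 rows.

14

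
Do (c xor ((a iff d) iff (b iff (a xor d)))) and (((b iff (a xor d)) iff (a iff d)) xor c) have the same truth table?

equivalent

a  b  c  d  |  φ  ψ
T  T  T  T  |  T  T
T  T  T  F  |  T  T
T  T  F  T  |  F  F
T  T  F  F  |  F  F
T  F  T  T  |  F  F
T  F  T  F  |  F  F
T  F  F  T  |  T  T
T  F  F  F  |  T  T
F  T  T  T  |  T  T
F  T  T  F  |  T  T
F  T  F  T  |  F  F
F  T  F  F  |  F  F
F  F  T  T  |  F  F
F  F  T  F  |  F  F
F  F  F  T  |  T  T
F  F  F  F  |  T  T
The columns for φ and ψ agree on every row, so they are logically equivalent.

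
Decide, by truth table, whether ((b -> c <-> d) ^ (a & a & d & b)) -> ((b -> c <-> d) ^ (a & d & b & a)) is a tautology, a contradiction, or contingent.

tautology

a  b  c  d  |  (b -> c)  ((b -> c) <-> d)  (a & d & b)  (a & (a & d & b))  ((a & d & b) & a)  φ
F  F  F  F  |     T             F               F               F                  F          T
F  F  F  T  |     T             T               F               F                  F          T
F  F  T  F  |     T             F               F               F                  F          T
F  F  T  T  |     T             T               F               F                  F          T
F  T  F  F  |     F             T               F               F                  F          T
F  T  F  T  |     F             F               F               F                  F          T
F  T  T  F  |     T             F               F               F                  F          T
F  T  T  T  |     T             T               F               F                  F          T
T  F  F  F  |     T             F               F               F                  F          T
T  F  F  T  |     T             T               F               F                  F          T
T  F  T  F  |     T             F               F               F                  F          T
T  F  T  T  |     T             T               F               F                  F          T
T  T  F  F  |     F             T               F               F                  F          T
T  T  F  T  |     F             F               T               T                  T          T
T  T  T  F  |     T             F               F               F                  F          T
T  T  T  T  |     T             T               T               T                  T          T
Every row is T, so the formula is a tautology.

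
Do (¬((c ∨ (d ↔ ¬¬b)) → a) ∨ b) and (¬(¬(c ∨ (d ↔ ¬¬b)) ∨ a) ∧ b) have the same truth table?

  a      b      c      d    |    φ      ψ  
 True   True   True   True  |   True  False
 True   True   True  False  |   True  False
 True   True  False   True  |   True  False
 True   True  False  False  |   True  False
 True  False   True   True  |  False  False
 True  False   True  False  |  False  False
 True  False  False   True  |  False  False
 True  False  False  False  |  False  False
False   True   True   True  |   True   True
False   True   True  False  |   True   True
False   True  False   True  |   True   True
False   True  False  False  |   True  False
False  False   True   True  |   True  False
False  False   True  False  |   True  False
False  False  False   True  |  False  False
False  False  False  False  |   True  False
The columns differ at a=True, b=True, c=True, d=True (φ=True, ψ=False), so they are not equivalent.

not equivalent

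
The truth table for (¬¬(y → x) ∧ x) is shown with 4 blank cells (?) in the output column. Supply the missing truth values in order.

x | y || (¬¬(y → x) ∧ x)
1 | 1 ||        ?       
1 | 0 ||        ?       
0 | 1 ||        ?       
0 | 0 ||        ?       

Row x=1, y=1: ¬¬(y → x) = 1, so (¬¬(y → x) ∧ x) = 1.
Row x=1, y=0: ¬¬(y → x) = 1, so (¬¬(y → x) ∧ x) = 1.
Row x=0, y=1: ¬¬(y → x) = 0, so (¬¬(y → x) ∧ x) = 0.
Row x=0, y=0: ¬¬(y → x) = 1, so (¬¬(y → x) ∧ x) = 0.

1, 1, 0, 0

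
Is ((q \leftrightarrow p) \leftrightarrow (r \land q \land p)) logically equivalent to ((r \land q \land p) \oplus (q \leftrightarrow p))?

  p   |   q   |   r   |   φ   |   ψ  
----- | ----- | ----- | ----- | -----
False | False | False | False |  True
False | False |  True | False |  True
False |  True | False |  True | False
False |  True |  True |  True | False
 True | False | False |  True | False
 True | False |  True |  True | False
 True |  True | False | False |  True
 True |  True |  True |  True | False
The columns differ at p=False, q=False, r=False (φ=False, ψ=True), so they are not equivalent.

not equivalent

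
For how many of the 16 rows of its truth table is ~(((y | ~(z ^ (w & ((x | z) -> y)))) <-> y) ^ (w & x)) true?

5

x  y  z  w     (x | z)  ((x | z) -> y)  (w & ((x | z) -> y))  (z ^ (w & ((x | z) -> y)))  ~(z ^ (w & ((x | z) -> y)))  (w & x)  φ
F  F  F  F        F           T                  F                        F                            T                  F     T
F  F  F  T        F           T                  T                        T                            F                  F     F
F  F  T  F        T           F                  F                        T                            F                  F     F
F  F  T  T        T           F                  F                        T                            F                  F     F
F  T  F  F        F           T                  F                        F                            T                  F     F
F  T  F  T        F           T                  T                        T                            F                  F     F
F  T  T  F        T           T                  F                        T                            F                  F     F
F  T  T  T        T           T                  T                        F                            T                  F     F
T  F  F  F        T           F                  F                        F                            T                  F     T
T  F  F  T        T           F                  F                        F                            T                  T     F
T  F  T  F        T           F                  F                        T                            F                  F     F
T  F  T  T        T           F                  F                        T                            F                  T     T
T  T  F  F        T           T                  F                        F                            T                  F     F
T  T  F  T        T           T                  T                        T                            F                  T     T
T  T  T  F        T           T                  F                        T                            F                  F     F
T  T  T  T        T           T                  T                        F                            T                  T     T
The formula is true on 5 of the 16 rows.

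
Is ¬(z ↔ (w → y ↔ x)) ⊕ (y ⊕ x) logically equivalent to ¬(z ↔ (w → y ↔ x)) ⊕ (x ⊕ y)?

equivalent

  x   |   y   |   z   |   w   ||   φ   |   ψ  
 True |  True |  True |  True || False | False
 True |  True |  True | False || False | False
 True |  True | False |  True ||  True |  True
 True |  True | False | False ||  True |  True
 True | False |  True |  True || False | False
 True | False |  True | False ||  True |  True
 True | False | False |  True ||  True |  True
 True | False | False | False || False | False
False |  True |  True |  True || False | False
False |  True |  True | False || False | False
False |  True | False |  True ||  True |  True
False |  True | False | False ||  True |  True
False | False |  True |  True || False | False
False | False |  True | False ||  True |  True
False | False | False |  True ||  True |  True
False | False | False | False || False | False
The columns for φ and ψ agree on every row, so they are logically equivalent.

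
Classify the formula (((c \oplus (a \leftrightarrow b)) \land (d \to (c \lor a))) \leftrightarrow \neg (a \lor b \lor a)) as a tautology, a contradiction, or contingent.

a | b | c | d || (a \leftrightarrow b) | (c \lor a) | (d \to (c \lor a)) | (a \lor b \lor a) | \neg (a \lor b \lor a) | φ
0 | 0 | 0 | 0 ||           1           |     0      |         1          |         0         |           1            | 1
0 | 0 | 0 | 1 ||           1           |     0      |         0          |         0         |           1            | 0
0 | 0 | 1 | 0 ||           1           |     1      |         1          |         0         |           1            | 0
0 | 0 | 1 | 1 ||           1           |     1      |         1          |         0         |           1            | 0
0 | 1 | 0 | 0 ||           0           |     0      |         1          |         1         |           0            | 1
0 | 1 | 0 | 1 ||           0           |     0      |         0          |         1         |           0            | 1
0 | 1 | 1 | 0 ||           0           |     1      |         1          |         1         |           0            | 0
0 | 1 | 1 | 1 ||           0           |     1      |         1          |         1         |           0            | 0
1 | 0 | 0 | 0 ||           0           |     1      |         1          |         1         |           0            | 1
1 | 0 | 0 | 1 ||           0           |     1      |         1          |         1         |           0            | 1
1 | 0 | 1 | 0 ||           0           |     1      |         1          |         1         |           0            | 0
1 | 0 | 1 | 1 ||           0           |     1      |         1          |         1         |           0            | 0
1 | 1 | 0 | 0 ||           1           |     1      |         1          |         1         |           0            | 0
1 | 1 | 0 | 1 ||           1           |     1      |         1          |         1         |           0            | 0
1 | 1 | 1 | 0 ||           1           |     1      |         1          |         1         |           0            | 1
1 | 1 | 1 | 1 ||           1           |     1      |         1          |         1         |           0            | 1
7 of 16 rows are 1, so the formula is contingent.

contingent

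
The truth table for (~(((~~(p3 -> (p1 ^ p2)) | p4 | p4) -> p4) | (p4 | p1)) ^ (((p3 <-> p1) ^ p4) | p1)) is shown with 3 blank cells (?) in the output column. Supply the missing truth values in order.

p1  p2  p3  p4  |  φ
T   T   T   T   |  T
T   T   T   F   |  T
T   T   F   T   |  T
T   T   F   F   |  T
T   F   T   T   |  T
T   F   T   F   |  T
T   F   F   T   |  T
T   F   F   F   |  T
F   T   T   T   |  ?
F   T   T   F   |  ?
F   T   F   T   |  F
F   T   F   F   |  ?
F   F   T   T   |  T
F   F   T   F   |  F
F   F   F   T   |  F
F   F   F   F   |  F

T, T, F

Row p1=F, p2=T, p3=T, p4=T: ~(((~~(p3 -> (p1 ^ p2)) | p4 | p4) -> p4) | (p4 | p1)) = F, (((p3 <-> p1) ^ p4) | p1) = T, so the formula = T.
Row p1=F, p2=T, p3=T, p4=F: ~(((~~(p3 -> (p1 ^ p2)) | p4 | p4) -> p4) | (p4 | p1)) = T, (((p3 <-> p1) ^ p4) | p1) = F, so the formula = T.
Row p1=F, p2=T, p3=F, p4=F: ~(((~~(p3 -> (p1 ^ p2)) | p4 | p4) -> p4) | (p4 | p1)) = T, (((p3 <-> p1) ^ p4) | p1) = T, so the formula = F.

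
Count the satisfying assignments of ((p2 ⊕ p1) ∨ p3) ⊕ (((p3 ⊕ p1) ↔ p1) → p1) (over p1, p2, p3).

p1  p2  p3  |  (p2 ⊕ p1)  ((p2 ⊕ p1) ∨ p3)  (p3 ⊕ p1)  ((p3 ⊕ p1) ↔ p1)  (((p3 ⊕ p1) ↔ p1) → p1)  φ
T   T   T   |      F             T              F             F                     T             F
T   T   F   |      F             F              T             T                     T             T
T   F   T   |      T             T              F             F                     T             F
T   F   F   |      T             T              T             T                     T             F
F   T   T   |      T             T              T             F                     T             F
F   T   F   |      T             T              F             T                     F             T
F   F   T   |      F             T              T             F                     T             F
F   F   F   |      F             F              F             T                     F             F
The formula is true on 2 of the 8 rows.

2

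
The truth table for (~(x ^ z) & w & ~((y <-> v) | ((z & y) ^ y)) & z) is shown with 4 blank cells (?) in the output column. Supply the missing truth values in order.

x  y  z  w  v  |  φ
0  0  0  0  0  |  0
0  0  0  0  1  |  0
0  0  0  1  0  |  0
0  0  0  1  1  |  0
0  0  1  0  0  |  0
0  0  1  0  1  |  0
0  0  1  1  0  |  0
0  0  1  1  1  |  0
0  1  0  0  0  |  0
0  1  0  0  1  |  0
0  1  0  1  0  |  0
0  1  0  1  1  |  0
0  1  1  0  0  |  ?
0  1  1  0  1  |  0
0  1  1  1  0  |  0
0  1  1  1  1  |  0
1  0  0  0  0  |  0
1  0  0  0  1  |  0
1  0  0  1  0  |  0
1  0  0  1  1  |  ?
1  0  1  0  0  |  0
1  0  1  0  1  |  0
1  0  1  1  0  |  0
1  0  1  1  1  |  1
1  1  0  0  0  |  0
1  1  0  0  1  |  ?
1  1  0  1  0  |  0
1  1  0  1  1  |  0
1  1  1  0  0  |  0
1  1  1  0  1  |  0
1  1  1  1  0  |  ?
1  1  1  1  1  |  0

0, 0, 0, 1

Row x=0, y=1, z=1, w=0, v=0: ~(x ^ z) = 0, ~((y <-> v) | ((z & y) ^ y)) = 1, so the formula = 0.
Row x=1, y=0, z=0, w=1, v=1: ~(x ^ z) = 0, ~((y <-> v) | ((z & y) ^ y)) = 1, so the formula = 0.
Row x=1, y=1, z=0, w=0, v=1: ~(x ^ z) = 0, ~((y <-> v) | ((z & y) ^ y)) = 0, so the formula = 0.
Row x=1, y=1, z=1, w=1, v=0: ~(x ^ z) = 1, ~((y <-> v) | ((z & y) ^ y)) = 1, so the formula = 1.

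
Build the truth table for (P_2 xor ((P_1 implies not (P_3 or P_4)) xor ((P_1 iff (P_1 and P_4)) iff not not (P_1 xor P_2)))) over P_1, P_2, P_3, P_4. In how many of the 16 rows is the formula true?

P_1 | P_2 | P_3 | P_4 | φ
--- | --- | --- | --- | -
 1  |  1  |  1  |  1  | 1
 1  |  1  |  1  |  0  | 0
 1  |  1  |  0  |  1  | 1
 1  |  1  |  0  |  0  | 1
 1  |  0  |  1  |  1  | 1
 1  |  0  |  1  |  0  | 0
 1  |  0  |  0  |  1  | 1
 1  |  0  |  0  |  0  | 1
 0  |  1  |  1  |  1  | 1
 0  |  1  |  1  |  0  | 1
 0  |  1  |  0  |  1  | 1
 0  |  1  |  0  |  0  | 1
 0  |  0  |  1  |  1  | 1
 0  |  0  |  1  |  0  | 1
 0  |  0  |  0  |  1  | 1
 0  |  0  |  0  |  0  | 1
The formula is true on 14 of the 16 rows.

14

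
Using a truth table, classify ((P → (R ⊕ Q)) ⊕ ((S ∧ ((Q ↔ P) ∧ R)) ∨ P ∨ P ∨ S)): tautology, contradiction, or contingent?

contingent

P | Q | R | S | (R ⊕ Q) | (P → (R ⊕ Q)) | (Q ↔ P) | ((Q ↔ P) ∧ R) | (S ∧ ((Q ↔ P) ∧ R)) | φ
- | - | - | - | ------- | ------------- | ------- | ------------- | ------------------- | -
0 | 0 | 0 | 0 |    0    |       1       |    1    |       0       |          0          | 1
0 | 0 | 0 | 1 |    0    |       1       |    1    |       0       |          0          | 0
0 | 0 | 1 | 0 |    1    |       1       |    1    |       1       |          0          | 1
0 | 0 | 1 | 1 |    1    |       1       |    1    |       1       |          1          | 0
0 | 1 | 0 | 0 |    1    |       1       |    0    |       0       |          0          | 1
0 | 1 | 0 | 1 |    1    |       1       |    0    |       0       |          0          | 0
0 | 1 | 1 | 0 |    0    |       1       |    0    |       0       |          0          | 1
0 | 1 | 1 | 1 |    0    |       1       |    0    |       0       |          0          | 0
1 | 0 | 0 | 0 |    0    |       0       |    0    |       0       |          0          | 1
1 | 0 | 0 | 1 |    0    |       0       |    0    |       0       |          0          | 1
1 | 0 | 1 | 0 |    1    |       1       |    0    |       0       |          0          | 0
1 | 0 | 1 | 1 |    1    |       1       |    0    |       0       |          0          | 0
1 | 1 | 0 | 0 |    1    |       1       |    1    |       0       |          0          | 0
1 | 1 | 0 | 1 |    1    |       1       |    1    |       0       |          0          | 0
1 | 1 | 1 | 0 |    0    |       0       |    1    |       1       |          0          | 1
1 | 1 | 1 | 1 |    0    |       0       |    1    |       1       |          1          | 1
8 of 16 rows are 1, so the formula is contingent.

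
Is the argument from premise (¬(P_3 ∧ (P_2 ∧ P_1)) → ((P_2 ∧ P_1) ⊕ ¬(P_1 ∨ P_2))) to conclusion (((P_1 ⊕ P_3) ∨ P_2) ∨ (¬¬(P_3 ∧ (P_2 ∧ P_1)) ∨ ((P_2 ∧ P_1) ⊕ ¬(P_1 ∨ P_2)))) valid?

P_1 | P_2 | P_3 || φ | ψ
 T  |  T  |  T  || T | T
 T  |  T  |  F  || T | T
 T  |  F  |  T  || F | F
 T  |  F  |  F  || F | T
 F  |  T  |  T  || F | T
 F  |  T  |  F  || F | T
 F  |  F  |  T  || T | T
 F  |  F  |  F  || T | T
In every row where φ is true, ψ is also true, so φ ⊨ ψ.

yes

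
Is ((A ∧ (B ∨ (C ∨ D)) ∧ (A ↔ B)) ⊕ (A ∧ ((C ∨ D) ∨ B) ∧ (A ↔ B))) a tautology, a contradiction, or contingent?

contradiction

  A   |   B   |   C   |   D   |   φ  
----- | ----- | ----- | ----- | -----
 True |  True |  True |  True | False
 True |  True |  True | False | False
 True |  True | False |  True | False
 True |  True | False | False | False
 True | False |  True |  True | False
 True | False |  True | False | False
 True | False | False |  True | False
 True | False | False | False | False
False |  True |  True |  True | False
False |  True |  True | False | False
False |  True | False |  True | False
False |  True | False | False | False
False | False |  True |  True | False
False | False |  True | False | False
False | False | False |  True | False
False | False | False | False | False
Every row is False, so the formula is a contradiction.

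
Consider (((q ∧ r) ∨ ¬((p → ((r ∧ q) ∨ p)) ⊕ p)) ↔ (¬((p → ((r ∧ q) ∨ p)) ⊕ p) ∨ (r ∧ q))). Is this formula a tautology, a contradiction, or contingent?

p | q | r | (q ∧ r) | (r ∧ q) | ((r ∧ q) ∨ p) | (p → ((r ∧ q) ∨ p)) | ((p → ((r ∧ q) ∨ p)) ⊕ p) | ¬((p → ((r ∧ q) ∨ p)) ⊕ p) | φ
- | - | - | ------- | ------- | ------------- | ------------------- | ------------------------- | -------------------------- | -
T | T | T |    T    |    T    |       T       |          T          |             F             |             T              | T
T | T | F |    F    |    F    |       T       |          T          |             F             |             T              | T
T | F | T |    F    |    F    |       T       |          T          |             F             |             T              | T
T | F | F |    F    |    F    |       T       |          T          |             F             |             T              | T
F | T | T |    T    |    T    |       T       |          T          |             T             |             F              | T
F | T | F |    F    |    F    |       F       |          T          |             T             |             F              | T
F | F | T |    F    |    F    |       F       |          T          |             T             |             F              | T
F | F | F |    F    |    F    |       F       |          T          |             T             |             F              | T
Every row is T, so the formula is a tautology.

tautology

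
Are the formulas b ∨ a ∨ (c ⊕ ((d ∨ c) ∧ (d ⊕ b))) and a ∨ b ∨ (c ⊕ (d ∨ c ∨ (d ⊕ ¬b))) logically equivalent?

not equivalent

a | b | c | d || φ | ψ
0 | 0 | 0 | 0 || 0 | 1
0 | 0 | 0 | 1 || 1 | 1
0 | 0 | 1 | 0 || 1 | 0
0 | 0 | 1 | 1 || 0 | 0
0 | 1 | 0 | 0 || 1 | 1
0 | 1 | 0 | 1 || 1 | 1
0 | 1 | 1 | 0 || 1 | 1
0 | 1 | 1 | 1 || 1 | 1
1 | 0 | 0 | 0 || 1 | 1
1 | 0 | 0 | 1 || 1 | 1
1 | 0 | 1 | 0 || 1 | 1
1 | 0 | 1 | 1 || 1 | 1
1 | 1 | 0 | 0 || 1 | 1
1 | 1 | 0 | 1 || 1 | 1
1 | 1 | 1 | 0 || 1 | 1
1 | 1 | 1 | 1 || 1 | 1
The columns differ at a=0, b=0, c=0, d=0 (φ=0, ψ=1), so they are not equivalent.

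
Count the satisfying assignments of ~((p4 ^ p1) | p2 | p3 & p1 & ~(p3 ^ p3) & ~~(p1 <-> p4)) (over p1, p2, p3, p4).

p1 | p2 | p3 | p4 || φ
T  | T  | T  | T  || F
T  | T  | T  | F  || F
T  | T  | F  | T  || F
T  | T  | F  | F  || F
T  | F  | T  | T  || F
T  | F  | T  | F  || F
T  | F  | F  | T  || T
T  | F  | F  | F  || F
F  | T  | T  | T  || F
F  | T  | T  | F  || F
F  | T  | F  | T  || F
F  | T  | F  | F  || F
F  | F  | T  | T  || F
F  | F  | T  | F  || T
F  | F  | F  | T  || F
F  | F  | F  | F  || T
The formula is true on 3 of the 16 rows.

3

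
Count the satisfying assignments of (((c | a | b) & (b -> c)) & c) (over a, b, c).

a  b  c     (c | a | b)  (b -> c)  ((c | a | b) & (b -> c))  (((c | a | b) & (b -> c)) & c)
T  T  T          T          T                 T                            T               
T  T  F          T          F                 F                            F               
T  F  T          T          T                 T                            T               
T  F  F          T          T                 T                            F               
F  T  T          T          T                 T                            T               
F  T  F          T          F                 F                            F               
F  F  T          T          T                 T                            T               
F  F  F          F          T                 F                            F               
The formula is true on 4 of the 8 rows.

4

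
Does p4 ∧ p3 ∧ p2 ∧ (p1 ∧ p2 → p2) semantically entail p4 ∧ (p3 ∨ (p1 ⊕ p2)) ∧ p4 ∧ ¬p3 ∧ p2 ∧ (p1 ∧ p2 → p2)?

p1 | p2 | p3 | p4 | φ | ψ
-- | -- | -- | -- | - | -
T  | T  | T  | T  | T | F
T  | T  | T  | F  | F | F
T  | T  | F  | T  | F | F
T  | T  | F  | F  | F | F
T  | F  | T  | T  | F | F
T  | F  | T  | F  | F | F
T  | F  | F  | T  | F | F
T  | F  | F  | F  | F | F
F  | T  | T  | T  | T | F
F  | T  | T  | F  | F | F
F  | T  | F  | T  | F | T
F  | T  | F  | F  | F | F
F  | F  | T  | T  | F | F
F  | F  | T  | F  | F | F
F  | F  | F  | T  | F | F
F  | F  | F  | F  | F | F
At p1=T, p2=T, p3=T, p4=T we have φ true but ψ false, so φ does not entail ψ.

no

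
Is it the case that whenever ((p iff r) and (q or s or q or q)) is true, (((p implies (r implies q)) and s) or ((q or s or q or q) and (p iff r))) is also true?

  p   |   q   |   r   |   s   ||   φ   |   ψ  
False | False | False | False || False | False
False | False | False |  True ||  True |  True
False | False |  True | False || False | False
False | False |  True |  True || False |  True
False |  True | False | False ||  True |  True
False |  True | False |  True ||  True |  True
False |  True |  True | False || False | False
False |  True |  True |  True || False |  True
 True | False | False | False || False | False
 True | False | False |  True || False |  True
 True | False |  True | False || False | False
 True | False |  True |  True ||  True |  True
 True |  True | False | False || False | False
 True |  True | False |  True || False |  True
 True |  True |  True | False ||  True |  True
 True |  True |  True |  True ||  True |  True
In every row where φ is true, ψ is also true, so φ ⊨ ψ.

yes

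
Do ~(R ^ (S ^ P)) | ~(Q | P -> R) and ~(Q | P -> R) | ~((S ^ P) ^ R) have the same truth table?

equivalent

P | Q | R | S | φ | ψ
- | - | - | - | - | -
F | F | F | F | T | T
F | F | F | T | F | F
F | F | T | F | F | F
F | F | T | T | T | T
F | T | F | F | T | T
F | T | F | T | T | T
F | T | T | F | F | F
F | T | T | T | T | T
T | F | F | F | T | T
T | F | F | T | T | T
T | F | T | F | T | T
T | F | T | T | F | F
T | T | F | F | T | T
T | T | F | T | T | T
T | T | T | F | T | T
T | T | T | T | F | F
The columns for φ and ψ agree on every row, so they are logically equivalent.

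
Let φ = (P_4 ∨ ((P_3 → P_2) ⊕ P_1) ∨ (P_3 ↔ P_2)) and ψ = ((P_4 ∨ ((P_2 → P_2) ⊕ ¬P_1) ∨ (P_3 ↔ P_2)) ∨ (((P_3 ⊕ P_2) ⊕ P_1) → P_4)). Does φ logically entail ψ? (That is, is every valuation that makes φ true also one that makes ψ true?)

P_1 | P_2 | P_3 | P_4 || φ | ψ
 0  |  0  |  0  |  0  || 1 | 1
 0  |  0  |  0  |  1  || 1 | 1
 0  |  0  |  1  |  0  || 0 | 0
 0  |  0  |  1  |  1  || 1 | 1
 0  |  1  |  0  |  0  || 1 | 0
 0  |  1  |  0  |  1  || 1 | 1
 0  |  1  |  1  |  0  || 1 | 1
 0  |  1  |  1  |  1  || 1 | 1
 1  |  0  |  0  |  0  || 1 | 1
 1  |  0  |  0  |  1  || 1 | 1
 1  |  0  |  1  |  0  || 1 | 1
 1  |  0  |  1  |  1  || 1 | 1
 1  |  1  |  0  |  0  || 0 | 1
 1  |  1  |  0  |  1  || 1 | 1
 1  |  1  |  1  |  0  || 1 | 1
 1  |  1  |  1  |  1  || 1 | 1
At P_1=0, P_2=1, P_3=0, P_4=0 we have φ true but ψ false, so φ does not entail ψ.

no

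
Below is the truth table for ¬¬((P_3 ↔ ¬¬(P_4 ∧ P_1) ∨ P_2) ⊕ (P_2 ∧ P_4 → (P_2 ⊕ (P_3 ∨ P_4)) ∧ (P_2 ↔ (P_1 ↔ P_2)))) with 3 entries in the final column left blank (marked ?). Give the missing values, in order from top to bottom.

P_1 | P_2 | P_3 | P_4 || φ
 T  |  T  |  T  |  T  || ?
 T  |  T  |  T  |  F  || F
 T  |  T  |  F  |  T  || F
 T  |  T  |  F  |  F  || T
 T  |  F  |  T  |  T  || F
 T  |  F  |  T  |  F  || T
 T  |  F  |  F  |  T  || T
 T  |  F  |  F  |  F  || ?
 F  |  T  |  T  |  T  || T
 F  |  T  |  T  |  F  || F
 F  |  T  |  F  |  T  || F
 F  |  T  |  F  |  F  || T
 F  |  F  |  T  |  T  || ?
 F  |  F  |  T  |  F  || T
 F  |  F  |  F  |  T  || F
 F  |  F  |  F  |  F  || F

T, F, T

Row P_1=T, P_2=T, P_3=T, P_4=T: ((P_3 ↔ ¬¬(P_4 ∧ P_1) ∨ P_2) ⊕ (P_2 ∧ P_4 → (P_2 ⊕ (P_3 ∨ P_4)) ∧ (P_2 ↔ (P_1 ↔ P_2)))) = T, ¬((P_3 ↔ ¬¬(P_4 ∧ P_1) ∨ P_2) ⊕ (P_2 ∧ P_4 → (P_2 ⊕ (P_3 ∨ P_4)) ∧ (P_2 ↔ (P_1 ↔ P_2)))) = F, so the formula = T.
Row P_1=T, P_2=F, P_3=F, P_4=F: ((P_3 ↔ ¬¬(P_4 ∧ P_1) ∨ P_2) ⊕ (P_2 ∧ P_4 → (P_2 ⊕ (P_3 ∨ P_4)) ∧ (P_2 ↔ (P_1 ↔ P_2)))) = F, ¬((P_3 ↔ ¬¬(P_4 ∧ P_1) ∨ P_2) ⊕ (P_2 ∧ P_4 → (P_2 ⊕ (P_3 ∨ P_4)) ∧ (P_2 ↔ (P_1 ↔ P_2)))) = T, so the formula = F.
Row P_1=F, P_2=F, P_3=T, P_4=T: ((P_3 ↔ ¬¬(P_4 ∧ P_1) ∨ P_2) ⊕ (P_2 ∧ P_4 → (P_2 ⊕ (P_3 ∨ P_4)) ∧ (P_2 ↔ (P_1 ↔ P_2)))) = T, ¬((P_3 ↔ ¬¬(P_4 ∧ P_1) ∨ P_2) ⊕ (P_2 ∧ P_4 → (P_2 ⊕ (P_3 ∨ P_4)) ∧ (P_2 ↔ (P_1 ↔ P_2)))) = F, so the formula = T.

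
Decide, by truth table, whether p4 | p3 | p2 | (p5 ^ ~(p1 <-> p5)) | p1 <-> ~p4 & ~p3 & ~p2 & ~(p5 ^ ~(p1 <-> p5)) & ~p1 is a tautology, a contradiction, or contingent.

p1 | p2 | p3 | p4 | p5 | φ
-- | -- | -- | -- | -- | -
1  | 1  | 1  | 1  | 1  | 0
1  | 1  | 1  | 1  | 0  | 0
1  | 1  | 1  | 0  | 1  | 0
1  | 1  | 1  | 0  | 0  | 0
1  | 1  | 0  | 1  | 1  | 0
1  | 1  | 0  | 1  | 0  | 0
1  | 1  | 0  | 0  | 1  | 0
1  | 1  | 0  | 0  | 0  | 0
1  | 0  | 1  | 1  | 1  | 0
1  | 0  | 1  | 1  | 0  | 0
1  | 0  | 1  | 0  | 1  | 0
1  | 0  | 1  | 0  | 0  | 0
1  | 0  | 0  | 1  | 1  | 0
1  | 0  | 0  | 1  | 0  | 0
1  | 0  | 0  | 0  | 1  | 0
1  | 0  | 0  | 0  | 0  | 0
0  | 1  | 1  | 1  | 1  | 0
0  | 1  | 1  | 1  | 0  | 0
0  | 1  | 1  | 0  | 1  | 0
0  | 1  | 1  | 0  | 0  | 0
0  | 1  | 0  | 1  | 1  | 0
0  | 1  | 0  | 1  | 0  | 0
0  | 1  | 0  | 0  | 1  | 0
0  | 1  | 0  | 0  | 0  | 0
0  | 0  | 1  | 1  | 1  | 0
0  | 0  | 1  | 1  | 0  | 0
0  | 0  | 1  | 0  | 1  | 0
0  | 0  | 1  | 0  | 0  | 0
0  | 0  | 0  | 1  | 1  | 0
0  | 0  | 0  | 1  | 0  | 0
0  | 0  | 0  | 0  | 1  | 0
0  | 0  | 0  | 0  | 0  | 0
Every row is 0, so the formula is a contradiction.

contradiction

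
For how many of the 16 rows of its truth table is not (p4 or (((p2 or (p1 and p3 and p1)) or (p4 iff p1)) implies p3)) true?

p1 | p2 | p3 | p4 | (p1 and p3 and p1) | (p2 or (p1 and p3 and p1)) | (p4 iff p1) | φ
-- | -- | -- | -- | ------------------ | -------------------------- | ----------- | -
F  | F  | F  | F  |         F          |             F              |      T      | T
F  | F  | F  | T  |         F          |             F              |      F      | F
F  | F  | T  | F  |         F          |             F              |      T      | F
F  | F  | T  | T  |         F          |             F              |      F      | F
F  | T  | F  | F  |         F          |             T              |      T      | T
F  | T  | F  | T  |         F          |             T              |      F      | F
F  | T  | T  | F  |         F          |             T              |      T      | F
F  | T  | T  | T  |         F          |             T              |      F      | F
T  | F  | F  | F  |         F          |             F              |      F      | F
T  | F  | F  | T  |         F          |             F              |      T      | F
T  | F  | T  | F  |         T          |             T              |      F      | F
T  | F  | T  | T  |         T          |             T              |      T      | F
T  | T  | F  | F  |         F          |             T              |      F      | T
T  | T  | F  | T  |         F          |             T              |      T      | F
T  | T  | T  | F  |         T          |             T              |      F      | F
T  | T  | T  | T  |         T          |             T              |      T      | F
The formula is true on 3 of the 16 rows.

3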